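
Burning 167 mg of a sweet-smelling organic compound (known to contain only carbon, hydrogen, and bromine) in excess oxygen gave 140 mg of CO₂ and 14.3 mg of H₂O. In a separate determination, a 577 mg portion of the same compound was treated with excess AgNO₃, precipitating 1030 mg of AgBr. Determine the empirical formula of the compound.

C2HBr

mol C = 0.140 g CO₂ ÷ 44.009 g/mol = 0.003181 mol
mol H = 2 × 0.0143 g H₂O ÷ 18.015 g/mol = 0.001588 mol
From the AgBr data: mol Br per gram of compound = (1.03 ÷ 187.772) ÷ 0.577 = 0.009507 mol/g, so in the 0.167 g combustion sample mol Br = 0.001588 mol
Divide by the smallest (0.001588 mol): C 2.004, H 1.000, Br 1.000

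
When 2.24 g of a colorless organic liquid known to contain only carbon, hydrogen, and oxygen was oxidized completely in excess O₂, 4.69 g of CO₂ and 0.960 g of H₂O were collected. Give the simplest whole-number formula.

mol C = 4.69 g CO₂ ÷ 44.009 g/mol = 0.1066 mol
mol H = 2 × 0.960 g H₂O ÷ 18.015 g/mol = 0.1066 mol
mass O = 2.24 − (1.280 + 0.1074) = 0.8526 g → mol O = 0.8526 ÷ 15.999 = 0.05329 mol
Divide by the smallest (0.05329 mol): C 2.000, H 2.000, O 1.000

C2H2O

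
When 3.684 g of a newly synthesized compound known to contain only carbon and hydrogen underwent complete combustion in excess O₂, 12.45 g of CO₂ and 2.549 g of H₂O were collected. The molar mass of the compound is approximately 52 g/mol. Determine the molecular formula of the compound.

C4H4

mol C = 12.45 g CO₂ ÷ 44.009 g/mol = 0.28290 mol
mol H = 2 × 2.549 g H₂O ÷ 18.015 g/mol = 0.28299 mol
Divide by the smallest (0.28290 mol): C 1.000, H 1.000
Empirical formula: CH
Empirical-formula mass = 13.02 g/mol; 52 ÷ 13.02 ≈ 4, so the molecular formula is C4H4.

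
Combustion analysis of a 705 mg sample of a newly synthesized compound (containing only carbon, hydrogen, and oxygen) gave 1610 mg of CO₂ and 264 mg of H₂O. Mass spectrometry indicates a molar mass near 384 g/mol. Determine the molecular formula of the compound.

C20H16O8

mol C = 1.61 g CO₂ ÷ 44.009 g/mol = 0.03658 mol
mol H = 2 × 0.264 g H₂O ÷ 18.015 g/mol = 0.02931 mol
mass O = 0.705 − (0.4394 + 0.02954) = 0.2361 g → mol O = 0.2361 ÷ 15.999 = 0.01475 mol
Divide by the smallest (0.01475 mol): C 2.480, H 1.986, O 1.000
Multiplying each by 2 gives whole numbers: C 4.96, H 3.97, O 2.00
Empirical formula: C5H4O2
Empirical-formula mass = 96.08 g/mol; 384 ÷ 96.08 ≈ 4, so the molecular formula is C20H16O8.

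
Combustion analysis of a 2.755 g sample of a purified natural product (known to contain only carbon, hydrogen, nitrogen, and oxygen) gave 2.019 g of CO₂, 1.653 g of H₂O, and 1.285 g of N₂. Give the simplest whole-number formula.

CH4N2O

mol C = 2.019 g CO₂ ÷ 44.009 g/mol = 0.045877 mol
mol H = 2 × 1.653 g H₂O ÷ 18.015 g/mol = 0.18351 mol
mol N = 2 × 1.285 g N₂ ÷ 28.014 g/mol = 0.091740 mol
mass O = 2.755 − (0.55103 + 0.18498 + 1.2850) = 0.73399 g → mol O = 0.73399 ÷ 15.999 = 0.045877 mol
Divide by the smallest (0.045877 mol): C 1.000, H 4.000, N 2.000, O 1.000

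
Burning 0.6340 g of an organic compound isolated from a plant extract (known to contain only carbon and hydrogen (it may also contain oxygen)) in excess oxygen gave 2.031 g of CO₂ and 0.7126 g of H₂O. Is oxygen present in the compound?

mol C = 2.031 g CO₂ ÷ 44.009 g/mol = 0.046150 mol
mol H = 2 × 0.7126 g H₂O ÷ 18.015 g/mol = 0.079112 mol
C and H together account for 0.63405 g — essentially the entire 0.6340 g sample — so the compound contains no oxygen.

no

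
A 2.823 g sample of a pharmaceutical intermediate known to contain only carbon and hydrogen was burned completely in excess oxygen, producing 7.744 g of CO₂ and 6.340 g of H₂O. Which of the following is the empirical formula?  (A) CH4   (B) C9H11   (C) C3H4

(A) CH4

mol C = 7.744 g CO₂ ÷ 44.009 g/mol = 0.17596 mol
mol H = 2 × 6.340 g H₂O ÷ 18.015 g/mol = 0.70386 mol
Divide by the smallest (0.17596 mol): C 1.000, H 4.000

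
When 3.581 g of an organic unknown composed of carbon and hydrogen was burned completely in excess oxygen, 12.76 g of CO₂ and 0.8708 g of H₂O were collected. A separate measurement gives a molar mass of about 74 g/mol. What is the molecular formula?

C6H2

mol C = 12.76 g CO₂ ÷ 44.009 g/mol = 0.28994 mol
mol H = 2 × 0.8708 g H₂O ÷ 18.015 g/mol = 0.096675 mol
Divide by the smallest (0.096675 mol): C 2.999, H 1.000
Empirical formula: C3H
Empirical-formula mass = 37.04 g/mol; 74 ÷ 37.04 ≈ 2, so the molecular formula is C6H2.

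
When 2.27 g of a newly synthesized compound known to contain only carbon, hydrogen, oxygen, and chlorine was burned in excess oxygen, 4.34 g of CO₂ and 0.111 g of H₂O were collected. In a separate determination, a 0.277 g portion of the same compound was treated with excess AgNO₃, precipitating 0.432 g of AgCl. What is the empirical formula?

mol C = 4.34 g CO₂ ÷ 44.009 g/mol = 0.09862 mol
mol H = 2 × 0.111 g H₂O ÷ 18.015 g/mol = 0.01232 mol
From the AgCl data: mol Cl per gram of compound = (0.432 ÷ 143.318) ÷ 0.277 = 0.01088 mol/g, so in the 2.27 g combustion sample mol Cl = 0.02470 mol
mass O = 2.27 − (1.184 + 0.01242 + 0.8757) = 0.1974 g → mol O = 0.1974 ÷ 15.999 = 0.01234 mol
Divide by the smallest (0.01232 mol): C 8.003, H 1.000, Cl 2.005, O 1.001

C8HCl2O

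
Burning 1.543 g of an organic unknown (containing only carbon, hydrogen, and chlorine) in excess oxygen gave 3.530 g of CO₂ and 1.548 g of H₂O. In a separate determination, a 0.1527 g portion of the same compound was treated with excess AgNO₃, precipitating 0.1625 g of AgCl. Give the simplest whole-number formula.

mol C = 3.530 g CO₂ ÷ 44.009 g/mol = 0.080211 mol
mol H = 2 × 1.548 g H₂O ÷ 18.015 g/mol = 0.17186 mol
From the AgCl data: mol Cl per gram of compound = (0.1625 ÷ 143.318) ÷ 0.1527 = 0.0074253 mol/g, so in the 1.543 g combustion sample mol Cl = 0.011457 mol
Divide by the smallest (0.011457 mol): C 7.001, H 15.000, Cl 1.000

C7H15Cl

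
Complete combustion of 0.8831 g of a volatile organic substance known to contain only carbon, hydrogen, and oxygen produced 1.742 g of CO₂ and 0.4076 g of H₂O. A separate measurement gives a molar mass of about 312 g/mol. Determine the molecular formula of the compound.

mol C = 1.742 g CO₂ ÷ 44.009 g/mol = 0.039583 mol
mol H = 2 × 0.4076 g H₂O ÷ 18.015 g/mol = 0.045251 mol
mass O = 0.8831 − (0.47543 + 0.045613) = 0.36206 g → mol O = 0.36206 ÷ 15.999 = 0.022630 mol
Divide by the smallest (0.022630 mol): C 1.749, H 2.000, O 1.000
Multiplying each by 4 gives whole numbers: C 7.00, H 8.00, O 4.00
Empirical formula: C7H8O4
Empirical-formula mass = 156.14 g/mol; 312 ÷ 156.14 ≈ 2, so the molecular formula is C14H16O8.

C14H16O8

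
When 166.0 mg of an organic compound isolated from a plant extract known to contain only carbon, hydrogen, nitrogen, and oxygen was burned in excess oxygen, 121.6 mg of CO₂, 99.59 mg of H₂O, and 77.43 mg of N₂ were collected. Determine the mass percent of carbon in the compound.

19.99%

mol C = 0.1216 g CO₂ ÷ 44.009 g/mol = 0.0027631 mol
mol H = 2 × 0.09959 g H₂O ÷ 18.015 g/mol = 0.011056 mol
mol N = 2 × 0.07743 g N₂ ÷ 28.014 g/mol = 0.0055280 mol
mass O = 0.1660 − (0.033187 + 0.011145 + 0.077430) = 0.044238 g → mol O = 0.044238 ÷ 15.999 = 0.0027650 mol
mass % C = 0.033187 g ÷ 0.1660 g × 100%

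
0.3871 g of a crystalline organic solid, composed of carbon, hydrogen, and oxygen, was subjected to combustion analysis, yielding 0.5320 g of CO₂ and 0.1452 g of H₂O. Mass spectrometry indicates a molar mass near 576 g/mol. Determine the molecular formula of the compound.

mol C = 0.5320 g CO₂ ÷ 44.009 g/mol = 0.012088 mol
mol H = 2 × 0.1452 g H₂O ÷ 18.015 g/mol = 0.016120 mol
mass O = 0.3871 − (0.14519 + 0.016249) = 0.22566 g → mol O = 0.22566 ÷ 15.999 = 0.014104 mol
Divide by the smallest (0.012088 mol): C 1.000, H 1.333, O 1.167
Multiplying each by 6 gives whole numbers: C 6.00, H 8.00, O 7.00
Empirical formula: C6H8O7
Empirical-formula mass = 192.12 g/mol; 576 ÷ 192.12 ≈ 3, so the molecular formula is C18H24O21.

C18H24O21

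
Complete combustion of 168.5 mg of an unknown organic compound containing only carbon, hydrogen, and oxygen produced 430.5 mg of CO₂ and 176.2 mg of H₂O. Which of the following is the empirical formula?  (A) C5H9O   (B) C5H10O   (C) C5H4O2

(B) C5H10O

mol C = 0.4305 g CO₂ ÷ 44.009 g/mol = 0.0097821 mol
mol H = 2 × 0.1762 g H₂O ÷ 18.015 g/mol = 0.019561 mol
mass O = 0.1685 − (0.11749 + 0.019718) = 0.031289 g → mol O = 0.031289 ÷ 15.999 = 0.0019557 mol
Divide by the smallest (0.0019557 mol): C 5.002, H 10.002, O 1.000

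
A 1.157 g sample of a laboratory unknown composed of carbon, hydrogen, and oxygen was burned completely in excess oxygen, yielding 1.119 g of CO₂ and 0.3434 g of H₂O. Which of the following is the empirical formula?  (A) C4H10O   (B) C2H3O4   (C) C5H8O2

mol C = 1.119 g CO₂ ÷ 44.009 g/mol = 0.025427 mol
mol H = 2 × 0.3434 g H₂O ÷ 18.015 g/mol = 0.038124 mol
mass O = 1.157 − (0.30540 + 0.038429) = 0.81317 g → mol O = 0.81317 ÷ 15.999 = 0.050826 mol
Divide by the smallest (0.025427 mol): C 1.000, H 1.499, O 1.999
Multiplying each by 2 gives whole numbers: C 2.00, H 3.00, O 4.00

(B) C2H3O4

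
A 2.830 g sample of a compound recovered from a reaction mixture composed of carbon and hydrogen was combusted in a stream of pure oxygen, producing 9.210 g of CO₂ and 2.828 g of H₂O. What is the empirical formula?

mol C = 9.210 g CO₂ ÷ 44.009 g/mol = 0.20928 mol
mol H = 2 × 2.828 g H₂O ÷ 18.015 g/mol = 0.31396 mol
Divide by the smallest (0.20928 mol): C 1.000, H 1.500
Multiplying each by 2 gives whole numbers: C 2.00, H 3.00

C2H3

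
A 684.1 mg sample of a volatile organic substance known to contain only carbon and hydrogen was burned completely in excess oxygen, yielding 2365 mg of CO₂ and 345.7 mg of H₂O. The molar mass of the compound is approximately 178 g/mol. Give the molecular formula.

mol C = 2.365 g CO₂ ÷ 44.009 g/mol = 0.053739 mol
mol H = 2 × 0.3457 g H₂O ÷ 18.015 g/mol = 0.038379 mol
Divide by the smallest (0.038379 mol): C 1.400, H 1.000
Multiplying each by 5 gives whole numbers: C 7.00, H 5.00
Empirical formula: C7H5
Empirical-formula mass = 89.12 g/mol; 178 ÷ 89.12 ≈ 2, so the molecular formula is C14H10.

C14H10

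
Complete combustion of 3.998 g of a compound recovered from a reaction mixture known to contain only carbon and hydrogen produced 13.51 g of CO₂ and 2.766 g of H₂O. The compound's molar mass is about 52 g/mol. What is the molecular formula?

C4H4

mol C = 13.51 g CO₂ ÷ 44.009 g/mol = 0.30698 mol
mol H = 2 × 2.766 g H₂O ÷ 18.015 g/mol = 0.30708 mol
Divide by the smallest (0.30698 mol): C 1.000, H 1.000
Empirical formula: CH
Empirical-formula mass = 13.02 g/mol; 52 ÷ 13.02 ≈ 4, so the molecular formula is C4H4.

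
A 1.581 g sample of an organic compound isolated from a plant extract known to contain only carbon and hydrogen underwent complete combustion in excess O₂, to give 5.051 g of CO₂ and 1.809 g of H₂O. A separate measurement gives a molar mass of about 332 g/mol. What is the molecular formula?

C24H42

mol C = 5.051 g CO₂ ÷ 44.009 g/mol = 0.11477 mol
mol H = 2 × 1.809 g H₂O ÷ 18.015 g/mol = 0.20083 mol
Divide by the smallest (0.11477 mol): C 1.000, H 1.750
Multiplying each by 4 gives whole numbers: C 4.00, H 7.00
Empirical formula: C4H7
Empirical-formula mass = 55.10 g/mol; 332 ÷ 55.10 ≈ 6, so the molecular formula is C24H42.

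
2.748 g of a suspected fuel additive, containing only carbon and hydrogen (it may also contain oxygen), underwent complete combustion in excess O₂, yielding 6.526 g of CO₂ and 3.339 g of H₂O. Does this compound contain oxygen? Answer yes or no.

mol C = 6.526 g CO₂ ÷ 44.009 g/mol = 0.14829 mol
mol H = 2 × 3.339 g H₂O ÷ 18.015 g/mol = 0.37069 mol
C and H account for only 2.1547 g of the 2.748 g sample; the remaining 0.59326 g must be oxygen.

yes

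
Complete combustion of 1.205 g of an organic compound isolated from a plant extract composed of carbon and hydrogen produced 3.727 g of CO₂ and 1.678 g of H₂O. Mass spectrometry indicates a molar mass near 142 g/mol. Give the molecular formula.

C10H22

mol C = 3.727 g CO₂ ÷ 44.009 g/mol = 0.084687 mol
mol H = 2 × 1.678 g H₂O ÷ 18.015 g/mol = 0.18629 mol
Divide by the smallest (0.084687 mol): C 1.000, H 2.200
Multiplying each by 5 gives whole numbers: C 5.00, H 11.00
Empirical formula: C5H11
Empirical-formula mass = 71.14 g/mol; 142 ÷ 71.14 ≈ 2, so the molecular formula is C10H22.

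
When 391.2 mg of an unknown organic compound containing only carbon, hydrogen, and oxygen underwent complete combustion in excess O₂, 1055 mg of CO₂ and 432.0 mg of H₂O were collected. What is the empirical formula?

C7H14O

mol C = 1.055 g CO₂ ÷ 44.009 g/mol = 0.023972 mol
mol H = 2 × 0.4320 g H₂O ÷ 18.015 g/mol = 0.047960 mol
mass O = 0.3912 − (0.28793 + 0.048344) = 0.054924 g → mol O = 0.054924 ÷ 15.999 = 0.0034330 mol
Divide by the smallest (0.0034330 mol): C 6.983, H 13.970, O 1.000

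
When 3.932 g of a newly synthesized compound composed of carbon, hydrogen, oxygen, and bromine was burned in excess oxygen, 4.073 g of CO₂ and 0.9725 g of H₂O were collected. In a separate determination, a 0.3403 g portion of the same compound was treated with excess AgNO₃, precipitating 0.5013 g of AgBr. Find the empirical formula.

mol C = 4.073 g CO₂ ÷ 44.009 g/mol = 0.092549 mol
mol H = 2 × 0.9725 g H₂O ÷ 18.015 g/mol = 0.10797 mol
From the AgBr data: mol Br per gram of compound = (0.5013 ÷ 187.772) ÷ 0.3403 = 0.0078452 mol/g, so in the 3.932 g combustion sample mol Br = 0.030847 mol
mass O = 3.932 − (1.1116 + 0.10883 + 2.4648) = 0.24673 g → mol O = 0.24673 ÷ 15.999 = 0.015422 mol
Divide by the smallest (0.015422 mol): C 6.001, H 7.001, Br 2.000, O 1.000

C6H7Br2O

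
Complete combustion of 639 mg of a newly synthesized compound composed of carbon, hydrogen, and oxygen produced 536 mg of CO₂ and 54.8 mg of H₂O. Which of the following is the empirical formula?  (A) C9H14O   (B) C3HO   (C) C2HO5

(C) C2HO5

mol C = 0.536 g CO₂ ÷ 44.009 g/mol = 0.01218 mol
mol H = 2 × 0.0548 g H₂O ÷ 18.015 g/mol = 0.006084 mol
mass O = 0.639 − (0.1463 + 0.006132) = 0.4866 g → mol O = 0.4866 ÷ 15.999 = 0.03041 mol
Divide by the smallest (0.006084 mol): C 2.002, H 1.000, O 4.999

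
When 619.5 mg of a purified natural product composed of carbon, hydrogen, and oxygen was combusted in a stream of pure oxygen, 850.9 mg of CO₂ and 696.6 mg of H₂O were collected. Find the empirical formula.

mol C = 0.8509 g CO₂ ÷ 44.009 g/mol = 0.019335 mol
mol H = 2 × 0.6966 g H₂O ÷ 18.015 g/mol = 0.077336 mol
mass O = 0.6195 − (0.23223 + 0.077954) = 0.30932 g → mol O = 0.30932 ÷ 15.999 = 0.019334 mol
Divide by the smallest (0.019334 mol): C 1.000, H 4.000, O 1.000

CH4O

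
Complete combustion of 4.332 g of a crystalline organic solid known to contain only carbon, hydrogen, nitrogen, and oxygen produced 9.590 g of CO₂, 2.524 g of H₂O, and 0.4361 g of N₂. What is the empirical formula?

mol C = 9.590 g CO₂ ÷ 44.009 g/mol = 0.21791 mol
mol H = 2 × 2.524 g H₂O ÷ 18.015 g/mol = 0.28021 mol
mol N = 2 × 0.4361 g N₂ ÷ 28.014 g/mol = 0.031134 mol
mass O = 4.332 − (2.6173 + 0.28245 + 0.43610) = 0.99613 g → mol O = 0.99613 ÷ 15.999 = 0.062262 mol
Divide by the smallest (0.031134 mol): C 6.999, H 9.000, N 1.000, O 2.000

C7H9NO2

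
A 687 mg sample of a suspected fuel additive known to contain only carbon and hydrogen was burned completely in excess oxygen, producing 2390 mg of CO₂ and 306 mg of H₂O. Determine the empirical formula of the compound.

C8H5

mol C = 2.39 g CO₂ ÷ 44.009 g/mol = 0.05431 mol
mol H = 2 × 0.306 g H₂O ÷ 18.015 g/mol = 0.03397 mol
Divide by the smallest (0.03397 mol): C 1.599, H 1.000
Multiplying each by 5 gives whole numbers: C 7.99, H 5.00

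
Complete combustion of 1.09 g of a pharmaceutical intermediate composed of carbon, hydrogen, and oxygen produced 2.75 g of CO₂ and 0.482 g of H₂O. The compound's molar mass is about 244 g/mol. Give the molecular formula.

mol C = 2.75 g CO₂ ÷ 44.009 g/mol = 0.06249 mol
mol H = 2 × 0.482 g H₂O ÷ 18.015 g/mol = 0.05351 mol
mass O = 1.09 − (0.7505 + 0.05394) = 0.2855 g → mol O = 0.2855 ÷ 15.999 = 0.01785 mol
Divide by the smallest (0.01785 mol): C 3.501, H 2.998, O 1.000
Multiplying each by 2 gives whole numbers: C 7.00, H 6.00, O 2.00
Empirical formula: C7H6O2
Empirical-formula mass = 122.12 g/mol; 244 ÷ 122.12 ≈ 2, so the molecular formula is C14H12O4.

C14H12O4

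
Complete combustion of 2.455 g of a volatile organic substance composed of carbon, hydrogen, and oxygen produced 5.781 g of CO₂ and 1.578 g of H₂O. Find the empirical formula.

mol C = 5.781 g CO₂ ÷ 44.009 g/mol = 0.13136 mol
mol H = 2 × 1.578 g H₂O ÷ 18.015 g/mol = 0.17519 mol
mass O = 2.455 − (1.5778 + 0.17659) = 0.70065 g → mol O = 0.70065 ÷ 15.999 = 0.043794 mol
Divide by the smallest (0.043794 mol): C 3.000, H 4.000, O 1.000

C3H4O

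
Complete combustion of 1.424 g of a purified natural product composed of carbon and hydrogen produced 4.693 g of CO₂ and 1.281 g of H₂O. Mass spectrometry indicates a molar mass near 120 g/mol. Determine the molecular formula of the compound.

C9H12

mol C = 4.693 g CO₂ ÷ 44.009 g/mol = 0.10664 mol
mol H = 2 × 1.281 g H₂O ÷ 18.015 g/mol = 0.14221 mol
Divide by the smallest (0.10664 mol): C 1.000, H 1.334
Multiplying each by 3 gives whole numbers: C 3.00, H 4.00
Empirical formula: C3H4
Empirical-formula mass = 40.06 g/mol; 120 ÷ 40.06 ≈ 3, so the molecular formula is C9H12.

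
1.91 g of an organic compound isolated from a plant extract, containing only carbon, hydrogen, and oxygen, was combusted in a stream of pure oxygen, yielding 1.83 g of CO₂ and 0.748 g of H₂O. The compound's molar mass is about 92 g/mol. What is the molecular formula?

mol C = 1.83 g CO₂ ÷ 44.009 g/mol = 0.04158 mol
mol H = 2 × 0.748 g H₂O ÷ 18.015 g/mol = 0.08304 mol
mass O = 1.91 − (0.4994 + 0.08371) = 1.327 g → mol O = 1.327 ÷ 15.999 = 0.08293 mol
Divide by the smallest (0.04158 mol): C 1.000, H 1.997, O 1.994
Empirical formula: CH2O2
Empirical-formula mass = 46.02 g/mol; 92 ÷ 46.02 ≈ 2, so the molecular formula is C2H4O4.

C2H4O4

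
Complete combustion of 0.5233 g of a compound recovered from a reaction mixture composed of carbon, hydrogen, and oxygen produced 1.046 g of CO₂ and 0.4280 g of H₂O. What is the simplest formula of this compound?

C2H4O

mol C = 1.046 g CO₂ ÷ 44.009 g/mol = 0.023768 mol
mol H = 2 × 0.4280 g H₂O ÷ 18.015 g/mol = 0.047516 mol
mass O = 0.5233 − (0.28548 + 0.047896) = 0.18993 g → mol O = 0.18993 ÷ 15.999 = 0.011871 mol
Divide by the smallest (0.011871 mol): C 2.002, H 4.003, O 1.000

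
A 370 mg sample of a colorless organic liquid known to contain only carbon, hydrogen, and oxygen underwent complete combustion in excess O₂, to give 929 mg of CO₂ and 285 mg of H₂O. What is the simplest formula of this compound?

C4H6O

mol C = 0.929 g CO₂ ÷ 44.009 g/mol = 0.02111 mol
mol H = 2 × 0.285 g H₂O ÷ 18.015 g/mol = 0.03164 mol
mass O = 0.370 − (0.2535 + 0.03189) = 0.08456 g → mol O = 0.08456 ÷ 15.999 = 0.005285 mol
Divide by the smallest (0.005285 mol): C 3.994, H 5.986, O 1.000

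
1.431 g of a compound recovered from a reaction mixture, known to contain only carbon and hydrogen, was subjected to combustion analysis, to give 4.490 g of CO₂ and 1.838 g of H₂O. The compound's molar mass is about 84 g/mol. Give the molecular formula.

C6H12

mol C = 4.490 g CO₂ ÷ 44.009 g/mol = 0.10202 mol
mol H = 2 × 1.838 g H₂O ÷ 18.015 g/mol = 0.20405 mol
Divide by the smallest (0.10202 mol): C 1.000, H 2.000
Empirical formula: CH2
Empirical-formula mass = 14.03 g/mol; 84 ÷ 14.03 ≈ 6, so the molecular formula is C6H12.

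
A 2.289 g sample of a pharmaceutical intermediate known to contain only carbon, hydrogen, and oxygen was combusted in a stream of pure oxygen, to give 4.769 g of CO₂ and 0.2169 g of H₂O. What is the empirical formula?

mol C = 4.769 g CO₂ ÷ 44.009 g/mol = 0.10836 mol
mol H = 2 × 0.2169 g H₂O ÷ 18.015 g/mol = 0.024080 mol
mass O = 2.289 − (1.3016 + 0.024273) = 0.96317 g → mol O = 0.96317 ÷ 15.999 = 0.060202 mol
Divide by the smallest (0.024080 mol): C 4.500, H 1.000, O 2.500
Multiplying each by 2 gives whole numbers: C 9.00, H 2.00, O 5.00

C9H2O5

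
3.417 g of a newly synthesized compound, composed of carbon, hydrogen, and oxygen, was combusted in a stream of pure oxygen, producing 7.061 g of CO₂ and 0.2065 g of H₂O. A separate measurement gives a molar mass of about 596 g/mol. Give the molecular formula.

C28H4O16

mol C = 7.061 g CO₂ ÷ 44.009 g/mol = 0.16044 mol
mol H = 2 × 0.2065 g H₂O ÷ 18.015 g/mol = 0.022925 mol
mass O = 3.417 − (1.9271 + 0.023109) = 1.4668 g → mol O = 1.4668 ÷ 15.999 = 0.091680 mol
Divide by the smallest (0.022925 mol): C 6.999, H 1.000, O 3.999
Empirical formula: C7HO4
Empirical-formula mass = 149.08 g/mol; 596 ÷ 149.08 ≈ 4, so the molecular formula is C28H4O16.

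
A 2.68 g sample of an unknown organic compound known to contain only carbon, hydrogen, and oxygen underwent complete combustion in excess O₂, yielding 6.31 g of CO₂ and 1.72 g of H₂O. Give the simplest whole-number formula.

C3H4O

mol C = 6.31 g CO₂ ÷ 44.009 g/mol = 0.1434 mol
mol H = 2 × 1.72 g H₂O ÷ 18.015 g/mol = 0.1910 mol
mass O = 2.68 − (1.722 + 0.1925) = 0.7654 g → mol O = 0.7654 ÷ 15.999 = 0.04784 mol
Divide by the smallest (0.04784 mol): C 2.997, H 3.992, O 1.000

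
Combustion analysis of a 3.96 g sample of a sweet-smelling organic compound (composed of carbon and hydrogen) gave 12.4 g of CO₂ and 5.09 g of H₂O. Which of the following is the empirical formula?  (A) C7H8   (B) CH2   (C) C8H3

(B) CH2

mol C = 12.4 g CO₂ ÷ 44.009 g/mol = 0.2818 mol
mol H = 2 × 5.09 g H₂O ÷ 18.015 g/mol = 0.5651 mol
Divide by the smallest (0.2818 mol): C 1.000, H 2.006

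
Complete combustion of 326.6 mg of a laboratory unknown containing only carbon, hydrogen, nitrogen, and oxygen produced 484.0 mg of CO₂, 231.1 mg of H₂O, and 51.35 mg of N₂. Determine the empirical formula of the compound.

C3H7NO2

mol C = 0.4840 g CO₂ ÷ 44.009 g/mol = 0.010998 mol
mol H = 2 × 0.2311 g H₂O ÷ 18.015 g/mol = 0.025656 mol
mol N = 2 × 0.05135 g N₂ ÷ 28.014 g/mol = 0.0036660 mol
mass O = 0.3266 − (0.13209 + 0.025862 + 0.051350) = 0.11729 g → mol O = 0.11729 ÷ 15.999 = 0.0073314 mol
Divide by the smallest (0.0036660 mol): C 3.000, H 6.998, N 1.000, O 2.000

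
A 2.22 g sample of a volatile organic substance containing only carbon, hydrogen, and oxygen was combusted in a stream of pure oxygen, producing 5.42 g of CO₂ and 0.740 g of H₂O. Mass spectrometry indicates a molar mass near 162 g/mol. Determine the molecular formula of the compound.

C9H6O3

mol C = 5.42 g CO₂ ÷ 44.009 g/mol = 0.1232 mol
mol H = 2 × 0.740 g H₂O ÷ 18.015 g/mol = 0.08215 mol
mass O = 2.22 − (1.479 + 0.08281) = 0.6580 g → mol O = 0.6580 ÷ 15.999 = 0.04112 mol
Divide by the smallest (0.04112 mol): C 2.995, H 1.998, O 1.000
Empirical formula: C3H2O
Empirical-formula mass = 54.05 g/mol; 162 ÷ 54.05 ≈ 3, so the molecular formula is C9H6O3.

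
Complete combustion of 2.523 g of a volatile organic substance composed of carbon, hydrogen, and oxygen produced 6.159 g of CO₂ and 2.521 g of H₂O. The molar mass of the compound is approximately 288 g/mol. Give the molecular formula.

C16H32O4

mol C = 6.159 g CO₂ ÷ 44.009 g/mol = 0.13995 mol
mol H = 2 × 2.521 g H₂O ÷ 18.015 g/mol = 0.27988 mol
mass O = 2.523 − (1.6809 + 0.28212) = 0.55996 g → mol O = 0.55996 ÷ 15.999 = 0.035000 mol
Divide by the smallest (0.035000 mol): C 3.999, H 7.997, O 1.000
Empirical formula: C4H8O
Empirical-formula mass = 72.11 g/mol; 288 ÷ 72.11 ≈ 4, so the molecular formula is C16H32O4.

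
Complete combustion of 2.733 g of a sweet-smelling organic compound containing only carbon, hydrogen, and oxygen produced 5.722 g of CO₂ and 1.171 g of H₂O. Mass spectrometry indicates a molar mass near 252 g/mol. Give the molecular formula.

mol C = 5.722 g CO₂ ÷ 44.009 g/mol = 0.13002 mol
mol H = 2 × 1.171 g H₂O ÷ 18.015 g/mol = 0.13000 mol
mass O = 2.733 − (1.5617 + 0.13104) = 1.0403 g → mol O = 1.0403 ÷ 15.999 = 0.065023 mol
Divide by the smallest (0.065023 mol): C 2.000, H 1.999, O 1.000
Empirical formula: C2H2O
Empirical-formula mass = 42.04 g/mol; 252 ÷ 42.04 ≈ 6, so the molecular formula is C12H12O6.

C12H12O6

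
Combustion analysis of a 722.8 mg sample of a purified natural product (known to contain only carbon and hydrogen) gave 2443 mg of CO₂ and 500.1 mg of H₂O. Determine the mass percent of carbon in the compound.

mol C = 2.443 g CO₂ ÷ 44.009 g/mol = 0.055511 mol
mol H = 2 × 0.5001 g H₂O ÷ 18.015 g/mol = 0.055520 mol
mass % C = 0.66675 g ÷ 0.7228 g × 100%

92.25%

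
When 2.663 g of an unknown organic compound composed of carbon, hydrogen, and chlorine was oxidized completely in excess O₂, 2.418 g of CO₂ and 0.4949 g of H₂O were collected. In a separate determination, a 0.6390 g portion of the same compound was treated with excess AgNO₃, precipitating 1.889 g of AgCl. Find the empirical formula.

mol C = 2.418 g CO₂ ÷ 44.009 g/mol = 0.054943 mol
mol H = 2 × 0.4949 g H₂O ÷ 18.015 g/mol = 0.054943 mol
From the AgCl data: mol Cl per gram of compound = (1.889 ÷ 143.318) ÷ 0.6390 = 0.020627 mol/g, so in the 2.663 g combustion sample mol Cl = 0.054929 mol
Divide by the smallest (0.054929 mol): C 1.000, H 1.000, Cl 1.000

CHCl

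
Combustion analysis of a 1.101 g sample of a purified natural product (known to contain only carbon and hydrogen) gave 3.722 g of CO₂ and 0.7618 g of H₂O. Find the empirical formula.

CH

mol C = 3.722 g CO₂ ÷ 44.009 g/mol = 0.084574 mol
mol H = 2 × 0.7618 g H₂O ÷ 18.015 g/mol = 0.084574 mol
Divide by the smallest (0.084574 mol): C 1.000, H 1.000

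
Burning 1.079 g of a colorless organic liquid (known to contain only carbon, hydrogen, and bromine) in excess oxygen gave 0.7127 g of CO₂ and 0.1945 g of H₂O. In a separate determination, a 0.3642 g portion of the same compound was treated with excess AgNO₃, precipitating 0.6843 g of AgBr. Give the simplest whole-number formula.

mol C = 0.7127 g CO₂ ÷ 44.009 g/mol = 0.016194 mol
mol H = 2 × 0.1945 g H₂O ÷ 18.015 g/mol = 0.021593 mol
From the AgBr data: mol Br per gram of compound = (0.6843 ÷ 187.772) ÷ 0.3642 = 0.010006 mol/g, so in the 1.079 g combustion sample mol Br = 0.010797 mol
Divide by the smallest (0.010797 mol): C 1.500, H 2.000, Br 1.000
Multiplying each by 2 gives whole numbers: C 3.00, H 4.00, Br 2.00

C3H4Br2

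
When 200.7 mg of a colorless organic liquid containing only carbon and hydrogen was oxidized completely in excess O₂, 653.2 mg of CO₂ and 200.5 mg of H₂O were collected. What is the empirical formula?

C2H3

mol C = 0.6532 g CO₂ ÷ 44.009 g/mol = 0.014842 mol
mol H = 2 × 0.2005 g H₂O ÷ 18.015 g/mol = 0.022259 mol
Divide by the smallest (0.014842 mol): C 1.000, H 1.500
Multiplying each by 2 gives whole numbers: C 2.00, H 3.00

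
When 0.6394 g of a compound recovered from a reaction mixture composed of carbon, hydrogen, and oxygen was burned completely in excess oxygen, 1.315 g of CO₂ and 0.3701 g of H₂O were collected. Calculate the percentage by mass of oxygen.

mol C = 1.315 g CO₂ ÷ 44.009 g/mol = 0.029880 mol
mol H = 2 × 0.3701 g H₂O ÷ 18.015 g/mol = 0.041088 mol
mass O = 0.6394 − (0.35889 + 0.041417) = 0.23909 g → mol O = 0.23909 ÷ 15.999 = 0.014944 mol
mass % O = 0.23909 g ÷ 0.6394 g × 100%

37.39%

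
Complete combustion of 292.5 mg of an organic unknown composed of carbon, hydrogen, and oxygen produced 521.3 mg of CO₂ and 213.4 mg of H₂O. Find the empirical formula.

C3H6O2

mol C = 0.5213 g CO₂ ÷ 44.009 g/mol = 0.011845 mol
mol H = 2 × 0.2134 g H₂O ÷ 18.015 g/mol = 0.023691 mol
mass O = 0.2925 − (0.14227 + 0.023881) = 0.12635 g → mol O = 0.12635 ÷ 15.999 = 0.0078971 mol
Divide by the smallest (0.0078971 mol): C 1.500, H 3.000, O 1.000
Multiplying each by 2 gives whole numbers: C 3.00, H 6.00, O 2.00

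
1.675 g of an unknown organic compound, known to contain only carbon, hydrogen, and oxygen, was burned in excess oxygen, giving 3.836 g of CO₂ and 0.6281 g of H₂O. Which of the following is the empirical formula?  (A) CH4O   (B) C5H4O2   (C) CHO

mol C = 3.836 g CO₂ ÷ 44.009 g/mol = 0.087164 mol
mol H = 2 × 0.6281 g H₂O ÷ 18.015 g/mol = 0.069731 mol
mass O = 1.675 − (1.0469 + 0.070289) = 0.55778 g → mol O = 0.55778 ÷ 15.999 = 0.034864 mol
Divide by the smallest (0.034864 mol): C 2.500, H 2.000, O 1.000
Multiplying each by 2 gives whole numbers: C 5.00, H 4.00, O 2.00

(B) C5H4O2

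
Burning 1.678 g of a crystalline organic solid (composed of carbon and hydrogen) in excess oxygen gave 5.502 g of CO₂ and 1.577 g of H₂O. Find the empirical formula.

mol C = 5.502 g CO₂ ÷ 44.009 g/mol = 0.12502 mol
mol H = 2 × 1.577 g H₂O ÷ 18.015 g/mol = 0.17508 mol
Divide by the smallest (0.12502 mol): C 1.000, H 1.400
Multiplying each by 5 gives whole numbers: C 5.00, H 7.00

C5H7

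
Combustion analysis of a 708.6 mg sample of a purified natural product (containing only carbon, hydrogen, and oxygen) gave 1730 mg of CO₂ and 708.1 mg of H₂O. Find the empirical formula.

mol C = 1.730 g CO₂ ÷ 44.009 g/mol = 0.039310 mol
mol H = 2 × 0.7081 g H₂O ÷ 18.015 g/mol = 0.078612 mol
mass O = 0.7086 − (0.47215 + 0.079241) = 0.15720 g → mol O = 0.15720 ÷ 15.999 = 0.0098259 mol
Divide by the smallest (0.0098259 mol): C 4.001, H 8.001, O 1.000

C4H8O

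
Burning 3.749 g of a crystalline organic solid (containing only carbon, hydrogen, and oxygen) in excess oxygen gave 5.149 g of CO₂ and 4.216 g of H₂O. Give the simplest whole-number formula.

mol C = 5.149 g CO₂ ÷ 44.009 g/mol = 0.11700 mol
mol H = 2 × 4.216 g H₂O ÷ 18.015 g/mol = 0.46805 mol
mass O = 3.749 − (1.4053 + 0.47180) = 1.8719 g → mol O = 1.8719 ÷ 15.999 = 0.11700 mol
Divide by the smallest (0.11700 mol): C 1.000, H 4.001, O 1.000

CH4O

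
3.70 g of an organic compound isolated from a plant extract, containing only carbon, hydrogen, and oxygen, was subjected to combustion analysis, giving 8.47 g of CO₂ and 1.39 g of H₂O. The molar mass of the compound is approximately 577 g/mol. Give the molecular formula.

mol C = 8.47 g CO₂ ÷ 44.009 g/mol = 0.1925 mol
mol H = 2 × 1.39 g H₂O ÷ 18.015 g/mol = 0.1543 mol
mass O = 3.70 − (2.312 + 0.1556) = 1.233 g → mol O = 1.233 ÷ 15.999 = 0.07706 mol
Divide by the smallest (0.07706 mol): C 2.498, H 2.003, O 1.000
Multiplying each by 2 gives whole numbers: C 5.00, H 4.01, O 2.00
Empirical formula: C5H4O2
Empirical-formula mass = 96.08 g/mol; 577 ÷ 96.08 ≈ 6, so the molecular formula is C30H24O12.

C30H24O12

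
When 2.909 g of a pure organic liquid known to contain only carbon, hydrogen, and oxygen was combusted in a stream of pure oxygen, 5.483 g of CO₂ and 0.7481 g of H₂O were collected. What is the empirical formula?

C3H2O2

mol C = 5.483 g CO₂ ÷ 44.009 g/mol = 0.12459 mol
mol H = 2 × 0.7481 g H₂O ÷ 18.015 g/mol = 0.083053 mol
mass O = 2.909 − (1.4964 + 0.083717) = 1.3289 g → mol O = 1.3289 ÷ 15.999 = 0.083059 mol
Divide by the smallest (0.083053 mol): C 1.500, H 1.000, O 1.000
Multiplying each by 2 gives whole numbers: C 3.00, H 2.00, O 2.00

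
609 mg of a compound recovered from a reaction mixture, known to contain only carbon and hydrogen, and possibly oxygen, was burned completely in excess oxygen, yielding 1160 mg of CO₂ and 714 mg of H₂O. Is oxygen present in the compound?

yes

mol C = 1.16 g CO₂ ÷ 44.009 g/mol = 0.02636 mol
mol H = 2 × 0.714 g H₂O ÷ 18.015 g/mol = 0.07927 mol
C and H account for only 0.3965 g of the 0.609 g sample; the remaining 0.2125 g must be oxygen.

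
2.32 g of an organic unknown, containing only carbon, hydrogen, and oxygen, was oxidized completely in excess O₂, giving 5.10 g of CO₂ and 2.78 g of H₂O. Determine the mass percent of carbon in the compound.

mol C = 5.10 g CO₂ ÷ 44.009 g/mol = 0.1159 mol
mol H = 2 × 2.78 g H₂O ÷ 18.015 g/mol = 0.3086 mol
mass O = 2.32 − (1.392 + 0.3111) = 0.6170 g → mol O = 0.6170 ÷ 15.999 = 0.03856 mol
mass % C = 1.392 g ÷ 2.32 g × 100%

60.0%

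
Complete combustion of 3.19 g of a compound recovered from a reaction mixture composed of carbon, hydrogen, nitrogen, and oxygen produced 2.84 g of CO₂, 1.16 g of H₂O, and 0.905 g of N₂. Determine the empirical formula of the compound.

mol C = 2.84 g CO₂ ÷ 44.009 g/mol = 0.06453 mol
mol H = 2 × 1.16 g H₂O ÷ 18.015 g/mol = 0.1288 mol
mol N = 2 × 0.905 g N₂ ÷ 28.014 g/mol = 0.06461 mol
mass O = 3.19 − (0.7751 + 0.1298 + 0.9050) = 1.380 g → mol O = 1.380 ÷ 15.999 = 0.08626 mol
Divide by the smallest (0.06453 mol): C 1.000, H 1.996, N 1.001, O 1.337
Multiplying each by 3 gives whole numbers: C 3.00, H 5.99, N 3.00, O 4.01

C3H6N3O4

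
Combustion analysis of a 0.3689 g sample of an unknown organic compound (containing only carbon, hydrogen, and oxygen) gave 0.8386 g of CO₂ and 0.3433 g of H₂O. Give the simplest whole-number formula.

mol C = 0.8386 g CO₂ ÷ 44.009 g/mol = 0.019055 mol
mol H = 2 × 0.3433 g H₂O ÷ 18.015 g/mol = 0.038113 mol
mass O = 0.3689 − (0.22887 + 0.038418) = 0.10161 g → mol O = 0.10161 ÷ 15.999 = 0.0063511 mol
Divide by the smallest (0.0063511 mol): C 3.000, H 6.001, O 1.000

C3H6O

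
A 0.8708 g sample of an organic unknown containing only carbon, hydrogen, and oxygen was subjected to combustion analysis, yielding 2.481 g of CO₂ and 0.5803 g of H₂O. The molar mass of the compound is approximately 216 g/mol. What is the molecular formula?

mol C = 2.481 g CO₂ ÷ 44.009 g/mol = 0.056375 mol
mol H = 2 × 0.5803 g H₂O ÷ 18.015 g/mol = 0.064424 mol
mass O = 0.8708 − (0.67712 + 0.064939) = 0.12874 g → mol O = 0.12874 ÷ 15.999 = 0.0080469 mol
Divide by the smallest (0.0080469 mol): C 7.006, H 8.006, O 1.000
Empirical formula: C7H8O
Empirical-formula mass = 108.14 g/mol; 216 ÷ 108.14 ≈ 2, so the molecular formula is C14H16O2.

C14H16O2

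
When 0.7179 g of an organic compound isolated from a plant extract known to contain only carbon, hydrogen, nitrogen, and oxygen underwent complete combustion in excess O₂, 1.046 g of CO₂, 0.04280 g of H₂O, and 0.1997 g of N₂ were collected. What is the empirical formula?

mol C = 1.046 g CO₂ ÷ 44.009 g/mol = 0.023768 mol
mol H = 2 × 0.04280 g H₂O ÷ 18.015 g/mol = 0.0047516 mol
mol N = 2 × 0.1997 g N₂ ÷ 28.014 g/mol = 0.014257 mol
mass O = 0.7179 − (0.28548 + 0.0047896 + 0.19970) = 0.22793 g → mol O = 0.22793 ÷ 15.999 = 0.014247 mol
Divide by the smallest (0.0047516 mol): C 5.002, H 1.000, N 3.000, O 2.998

C5HN3O3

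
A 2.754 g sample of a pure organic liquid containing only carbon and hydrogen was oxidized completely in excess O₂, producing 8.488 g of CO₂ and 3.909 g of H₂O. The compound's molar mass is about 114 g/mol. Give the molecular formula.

C8H18

mol C = 8.488 g CO₂ ÷ 44.009 g/mol = 0.19287 mol
mol H = 2 × 3.909 g H₂O ÷ 18.015 g/mol = 0.43397 mol
Divide by the smallest (0.19287 mol): C 1.000, H 2.250
Multiplying each by 4 gives whole numbers: C 4.00, H 9.00
Empirical formula: C4H9
Empirical-formula mass = 57.12 g/mol; 114 ÷ 57.12 ≈ 2, so the molecular formula is C8H18.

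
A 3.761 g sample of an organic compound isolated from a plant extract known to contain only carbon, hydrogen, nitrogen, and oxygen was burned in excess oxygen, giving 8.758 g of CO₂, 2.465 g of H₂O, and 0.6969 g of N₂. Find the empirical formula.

C8H11N2O

mol C = 8.758 g CO₂ ÷ 44.009 g/mol = 0.19900 mol
mol H = 2 × 2.465 g H₂O ÷ 18.015 g/mol = 0.27366 mol
mol N = 2 × 0.6969 g N₂ ÷ 28.014 g/mol = 0.049754 mol
mass O = 3.761 − (2.3902 + 0.27585 + 0.69690) = 0.39800 g → mol O = 0.39800 ÷ 15.999 = 0.024877 mol
Divide by the smallest (0.024877 mol): C 8.000, H 11.001, N 2.000, O 1.000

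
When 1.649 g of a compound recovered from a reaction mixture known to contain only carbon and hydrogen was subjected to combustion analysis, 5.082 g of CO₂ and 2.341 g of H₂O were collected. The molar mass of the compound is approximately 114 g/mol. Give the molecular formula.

mol C = 5.082 g CO₂ ÷ 44.009 g/mol = 0.11548 mol
mol H = 2 × 2.341 g H₂O ÷ 18.015 g/mol = 0.25989 mol
Divide by the smallest (0.11548 mol): C 1.000, H 2.251
Multiplying each by 4 gives whole numbers: C 4.00, H 9.00
Empirical formula: C4H9
Empirical-formula mass = 57.12 g/mol; 114 ÷ 57.12 ≈ 2, so the molecular formula is C8H18.

C8H18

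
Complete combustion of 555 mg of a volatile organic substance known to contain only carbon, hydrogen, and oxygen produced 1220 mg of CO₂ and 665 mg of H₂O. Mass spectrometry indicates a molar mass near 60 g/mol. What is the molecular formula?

mol C = 1.22 g CO₂ ÷ 44.009 g/mol = 0.02772 mol
mol H = 2 × 0.665 g H₂O ÷ 18.015 g/mol = 0.07383 mol
mass O = 0.555 − (0.3330 + 0.07442) = 0.1476 g → mol O = 0.1476 ÷ 15.999 = 0.009227 mol
Divide by the smallest (0.009227 mol): C 3.005, H 8.001, O 1.000
Empirical formula: C3H8O
Empirical-formula mass = 60.10 g/mol; 60 ÷ 60.10 ≈ 1, so the molecular formula is C3H8O.

C3H8O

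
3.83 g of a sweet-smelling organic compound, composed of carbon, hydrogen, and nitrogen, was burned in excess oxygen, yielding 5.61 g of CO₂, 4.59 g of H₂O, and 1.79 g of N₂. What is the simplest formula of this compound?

CH4N

mol C = 5.61 g CO₂ ÷ 44.009 g/mol = 0.1275 mol
mol H = 2 × 4.59 g H₂O ÷ 18.015 g/mol = 0.5096 mol
mol N = 2 × 1.79 g N₂ ÷ 28.014 g/mol = 0.1278 mol
Divide by the smallest (0.1275 mol): C 1.000, H 3.997, N 1.003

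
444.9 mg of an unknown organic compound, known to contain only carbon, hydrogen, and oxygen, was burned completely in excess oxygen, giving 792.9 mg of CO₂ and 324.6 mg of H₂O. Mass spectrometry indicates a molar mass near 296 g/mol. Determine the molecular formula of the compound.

mol C = 0.7929 g CO₂ ÷ 44.009 g/mol = 0.018017 mol
mol H = 2 × 0.3246 g H₂O ÷ 18.015 g/mol = 0.036037 mol
mass O = 0.4449 − (0.21640 + 0.036325) = 0.19218 g → mol O = 0.19218 ÷ 15.999 = 0.012012 mol
Divide by the smallest (0.012012 mol): C 1.500, H 3.000, O 1.000
Multiplying each by 2 gives whole numbers: C 3.00, H 6.00, O 2.00
Empirical formula: C3H6O2
Empirical-formula mass = 74.08 g/mol; 296 ÷ 74.08 ≈ 4, so the molecular formula is C12H24O8.

C12H24O8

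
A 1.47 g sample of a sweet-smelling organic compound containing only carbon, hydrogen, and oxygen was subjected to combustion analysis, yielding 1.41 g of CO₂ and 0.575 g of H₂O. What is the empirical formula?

mol C = 1.41 g CO₂ ÷ 44.009 g/mol = 0.03204 mol
mol H = 2 × 0.575 g H₂O ÷ 18.015 g/mol = 0.06384 mol
mass O = 1.47 − (0.3848 + 0.06435) = 1.021 g → mol O = 1.021 ÷ 15.999 = 0.06381 mol
Divide by the smallest (0.03204 mol): C 1.000, H 1.992, O 1.992

CH2O2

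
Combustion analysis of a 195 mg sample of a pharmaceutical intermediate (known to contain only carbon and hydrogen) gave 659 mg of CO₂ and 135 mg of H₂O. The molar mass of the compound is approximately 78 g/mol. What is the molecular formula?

C6H6

mol C = 0.659 g CO₂ ÷ 44.009 g/mol = 0.01497 mol
mol H = 2 × 0.135 g H₂O ÷ 18.015 g/mol = 0.01499 mol
Divide by the smallest (0.01497 mol): C 1.000, H 1.001
Empirical formula: CH
Empirical-formula mass = 13.02 g/mol; 78 ÷ 13.02 ≈ 6, so the molecular formula is C6H6.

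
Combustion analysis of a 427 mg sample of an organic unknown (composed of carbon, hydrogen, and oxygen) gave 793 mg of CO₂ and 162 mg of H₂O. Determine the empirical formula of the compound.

mol C = 0.793 g CO₂ ÷ 44.009 g/mol = 0.01802 mol
mol H = 2 × 0.162 g H₂O ÷ 18.015 g/mol = 0.01799 mol
mass O = 0.427 − (0.2164 + 0.01813) = 0.1924 g → mol O = 0.1924 ÷ 15.999 = 0.01203 mol
Divide by the smallest (0.01203 mol): C 1.498, H 1.495, O 1.000
Multiplying each by 2 gives whole numbers: C 3.00, H 2.99, O 2.00

C3H3O2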